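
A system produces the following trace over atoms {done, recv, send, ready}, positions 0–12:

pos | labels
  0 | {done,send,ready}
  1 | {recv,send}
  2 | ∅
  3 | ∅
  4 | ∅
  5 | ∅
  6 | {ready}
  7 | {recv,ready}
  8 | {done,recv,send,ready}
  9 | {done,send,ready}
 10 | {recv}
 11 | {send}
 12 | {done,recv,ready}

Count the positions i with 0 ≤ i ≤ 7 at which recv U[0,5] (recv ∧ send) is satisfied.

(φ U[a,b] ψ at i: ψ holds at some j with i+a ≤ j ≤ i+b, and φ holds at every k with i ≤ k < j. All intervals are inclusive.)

2

Evaluate at each i in [0,7]:
  i=0: ✗ (lhs fails at k=0 before rhs at j=1)
  i=1: ✓ (rhs at j=1)
  i=2: ✗ (no rhs in [2,7])
  i=3: ✗ (lhs fails at k=3 before rhs at j=8)
  i=4: ✗ (lhs fails at k=4 before rhs at j=8)
  i=5: ✗ (lhs fails at k=5 before rhs at j=8)
  i=6: ✗ (lhs fails at k=6 before rhs at j=8)
  i=7: ✓ (rhs at j=8; lhs holds on [7,7])
Positions where it holds: {1, 7} → 2.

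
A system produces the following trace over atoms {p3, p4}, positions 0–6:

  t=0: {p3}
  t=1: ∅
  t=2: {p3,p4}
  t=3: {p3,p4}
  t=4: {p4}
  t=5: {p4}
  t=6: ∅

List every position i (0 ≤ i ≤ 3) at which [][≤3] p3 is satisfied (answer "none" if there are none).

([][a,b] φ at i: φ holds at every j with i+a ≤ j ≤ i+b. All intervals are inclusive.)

Evaluate at each i in [0,3]:
  i=0: ✗ (fails at j=1)
  i=1: ✗ (fails at j=1)
  i=2: ✗ (fails at j=4)
  i=3: ✗ (fails at j=4)

none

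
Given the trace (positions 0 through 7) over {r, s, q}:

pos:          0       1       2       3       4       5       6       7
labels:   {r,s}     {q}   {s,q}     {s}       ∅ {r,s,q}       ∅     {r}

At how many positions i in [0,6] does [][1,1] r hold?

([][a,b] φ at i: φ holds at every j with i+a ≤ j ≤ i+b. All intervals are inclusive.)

2

Evaluate at each i in [0,6]:
  i=0: ✗ (fails at j=1)
  i=1: ✗ (fails at j=2)
  i=2: ✗ (fails at j=3)
  i=3: ✗ (fails at j=4)
  i=4: ✓ (all of [5,5])
  i=5: ✗ (fails at j=6)
  i=6: ✓ (all of [7,7])
Positions where it holds: {4, 6} → 2.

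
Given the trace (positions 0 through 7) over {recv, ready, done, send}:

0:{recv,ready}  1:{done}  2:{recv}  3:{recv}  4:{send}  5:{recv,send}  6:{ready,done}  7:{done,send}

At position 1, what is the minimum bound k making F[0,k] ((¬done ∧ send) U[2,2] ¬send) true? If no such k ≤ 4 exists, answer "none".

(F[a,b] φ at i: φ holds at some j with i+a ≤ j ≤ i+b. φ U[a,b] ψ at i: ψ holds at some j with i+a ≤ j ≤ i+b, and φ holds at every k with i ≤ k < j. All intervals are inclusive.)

3

Scan j = 1,2,… for ((¬done ∧ send) U[2,2] ¬send):
  j=1: fails
  j=2: fails
  j=3: fails
  j=4: holds
First hit at j=4, so smallest k = 4-1 = 3.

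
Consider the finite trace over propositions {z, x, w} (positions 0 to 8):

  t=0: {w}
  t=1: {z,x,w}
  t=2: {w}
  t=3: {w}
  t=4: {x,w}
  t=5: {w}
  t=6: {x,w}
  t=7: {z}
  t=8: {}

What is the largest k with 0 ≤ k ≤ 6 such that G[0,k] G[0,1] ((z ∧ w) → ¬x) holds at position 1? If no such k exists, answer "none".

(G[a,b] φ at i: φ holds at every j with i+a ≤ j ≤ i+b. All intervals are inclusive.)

none

G[0,1] ((z ∧ w) → ¬x) must hold from j=1 onward; find where it first fails.
  j=1: fails → no k works.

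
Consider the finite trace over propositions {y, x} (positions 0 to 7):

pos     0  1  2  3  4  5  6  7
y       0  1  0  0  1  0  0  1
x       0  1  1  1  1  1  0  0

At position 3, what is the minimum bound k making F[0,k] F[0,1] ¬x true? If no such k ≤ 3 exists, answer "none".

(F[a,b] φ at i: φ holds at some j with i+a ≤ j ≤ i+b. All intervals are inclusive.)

Scan j = 3,4,… for F[0,1] ¬x:
  j=3: fails
  j=4: fails
  j=5: holds
First hit at j=5, so smallest k = 5-3 = 2.

2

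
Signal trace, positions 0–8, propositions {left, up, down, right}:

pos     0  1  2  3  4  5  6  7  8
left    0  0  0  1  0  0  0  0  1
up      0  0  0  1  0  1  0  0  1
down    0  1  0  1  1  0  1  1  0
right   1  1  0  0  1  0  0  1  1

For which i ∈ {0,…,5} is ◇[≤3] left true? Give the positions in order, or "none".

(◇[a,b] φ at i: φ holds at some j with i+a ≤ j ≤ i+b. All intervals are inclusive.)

0, 1, 2, 3, 5

Evaluate at each i in [0,5]:
  i=0: ✓ (witness j=3)
  i=1: ✓ (witness j=3)
  i=2: ✓ (witness j=3)
  i=3: ✓ (witness j=3)
  i=4: ✗ (none in [4,7])
  i=5: ✓ (witness j=8)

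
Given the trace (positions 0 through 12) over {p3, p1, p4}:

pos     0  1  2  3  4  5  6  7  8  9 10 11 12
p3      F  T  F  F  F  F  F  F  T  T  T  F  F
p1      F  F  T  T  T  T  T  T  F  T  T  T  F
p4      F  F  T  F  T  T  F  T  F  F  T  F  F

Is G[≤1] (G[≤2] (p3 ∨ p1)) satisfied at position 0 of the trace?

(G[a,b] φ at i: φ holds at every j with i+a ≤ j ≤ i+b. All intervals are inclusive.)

Check G[≤2] (p3 ∨ p1) at every j in [0,1]:
  j=0: fails at 0
  j=1: holds on [1,3]
Fails at j=0 → formula fails.

No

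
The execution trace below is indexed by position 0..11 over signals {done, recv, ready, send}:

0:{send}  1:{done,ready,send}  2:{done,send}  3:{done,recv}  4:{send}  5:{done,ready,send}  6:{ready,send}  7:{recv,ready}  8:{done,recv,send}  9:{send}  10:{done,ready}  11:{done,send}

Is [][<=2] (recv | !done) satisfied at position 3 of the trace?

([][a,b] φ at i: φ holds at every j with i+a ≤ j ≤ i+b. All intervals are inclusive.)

Check (recv | !done) at every j in [3,5]:
  j=3: true
  j=4: true
  j=5: false
Fails at j=5 → formula fails.

No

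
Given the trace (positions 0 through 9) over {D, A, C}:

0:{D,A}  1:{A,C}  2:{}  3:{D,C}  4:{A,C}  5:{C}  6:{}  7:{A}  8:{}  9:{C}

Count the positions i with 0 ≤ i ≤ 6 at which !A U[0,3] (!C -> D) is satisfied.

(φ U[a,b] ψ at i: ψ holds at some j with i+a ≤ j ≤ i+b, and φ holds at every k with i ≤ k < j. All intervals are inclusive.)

6

Evaluate at each i in [0,6]:
  i=0: ✓ (rhs at j=0)
  i=1: ✓ (rhs at j=1)
  i=2: ✓ (rhs at j=3; lhs holds on [2,2])
  i=3: ✓ (rhs at j=3)
  i=4: ✓ (rhs at j=4)
  i=5: ✓ (rhs at j=5)
  i=6: ✗ (lhs fails at k=7 before rhs at j=9)
Positions where it holds: {0, 1, 2, 3, 4, 5} → 6.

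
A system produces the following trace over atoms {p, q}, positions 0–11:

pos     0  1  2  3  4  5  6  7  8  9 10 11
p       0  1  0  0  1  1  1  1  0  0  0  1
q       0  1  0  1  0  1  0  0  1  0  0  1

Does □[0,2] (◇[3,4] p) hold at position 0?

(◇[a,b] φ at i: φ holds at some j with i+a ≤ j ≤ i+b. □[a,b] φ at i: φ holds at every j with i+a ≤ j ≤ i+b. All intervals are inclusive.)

True

Check ◇[3,4] p at every j in [0,2]:
  j=0: holds (witness at 4)
  j=1: holds (witness at 4)
  j=2: holds (witness at 5)
All positions satisfy it → formula holds.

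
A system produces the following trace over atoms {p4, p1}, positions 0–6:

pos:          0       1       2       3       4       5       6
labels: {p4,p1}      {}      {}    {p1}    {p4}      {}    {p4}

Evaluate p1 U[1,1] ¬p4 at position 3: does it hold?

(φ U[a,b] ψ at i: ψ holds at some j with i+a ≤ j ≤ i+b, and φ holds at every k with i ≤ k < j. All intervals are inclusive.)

Does not hold

Need some j in [4,4] with ¬p4, and p1 at every k in [3,j-1].
  j=4: ¬p4 false.
No j in the window works → until fails.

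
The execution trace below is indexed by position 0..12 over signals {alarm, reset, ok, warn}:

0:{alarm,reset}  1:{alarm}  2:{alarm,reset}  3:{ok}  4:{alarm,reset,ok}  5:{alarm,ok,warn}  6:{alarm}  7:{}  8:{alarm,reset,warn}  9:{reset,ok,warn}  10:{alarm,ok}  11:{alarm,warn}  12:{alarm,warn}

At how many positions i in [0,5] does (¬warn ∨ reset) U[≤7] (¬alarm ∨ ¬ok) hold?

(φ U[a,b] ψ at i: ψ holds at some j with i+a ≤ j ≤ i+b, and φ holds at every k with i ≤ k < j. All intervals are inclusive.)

Evaluate at each i in [0,5]:
  i=0: ✓ (rhs at j=0)
  i=1: ✓ (rhs at j=1)
  i=2: ✓ (rhs at j=2)
  i=3: ✓ (rhs at j=3)
  i=4: ✗ (lhs fails at k=5 before rhs at j=6)
  i=5: ✗ (lhs fails at k=5 before rhs at j=6)
Positions where it holds: {0, 1, 2, 3} → 4.

4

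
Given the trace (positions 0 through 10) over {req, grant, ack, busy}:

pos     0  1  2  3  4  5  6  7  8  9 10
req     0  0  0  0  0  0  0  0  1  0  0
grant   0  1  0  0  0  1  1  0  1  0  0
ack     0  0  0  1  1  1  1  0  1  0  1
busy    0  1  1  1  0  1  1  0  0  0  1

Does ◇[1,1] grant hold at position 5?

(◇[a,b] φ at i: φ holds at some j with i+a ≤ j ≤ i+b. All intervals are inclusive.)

Check grant at each j in [6,6]:
  j=6: true
Found at j=6 → formula holds.

Holds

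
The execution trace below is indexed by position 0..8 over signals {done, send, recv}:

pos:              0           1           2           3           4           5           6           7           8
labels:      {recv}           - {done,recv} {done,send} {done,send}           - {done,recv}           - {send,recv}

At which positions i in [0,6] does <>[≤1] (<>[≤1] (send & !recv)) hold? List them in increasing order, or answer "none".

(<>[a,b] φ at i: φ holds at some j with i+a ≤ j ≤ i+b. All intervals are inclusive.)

1, 2, 3, 4

Evaluate at each i in [0,6]:
  i=0: ✗ (none in [0,1])
  i=1: ✓ (witness j=2)
  i=2: ✓ (witness j=2)
  i=3: ✓ (witness j=3)
  i=4: ✓ (witness j=4)
  i=5: ✗ (none in [5,6])
  i=6: ✗ (none in [6,7])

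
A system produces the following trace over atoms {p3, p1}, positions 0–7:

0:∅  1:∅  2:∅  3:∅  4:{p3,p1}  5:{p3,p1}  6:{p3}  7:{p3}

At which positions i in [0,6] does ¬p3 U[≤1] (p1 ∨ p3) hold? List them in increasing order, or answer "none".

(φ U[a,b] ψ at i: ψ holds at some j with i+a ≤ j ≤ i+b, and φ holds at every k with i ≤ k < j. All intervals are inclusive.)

3, 4, 5, 6

Evaluate at each i in [0,6]:
  i=0: ✗ (no rhs in [0,1])
  i=1: ✗ (no rhs in [1,2])
  i=2: ✗ (no rhs in [2,3])
  i=3: ✓ (rhs at j=4; lhs holds on [3,3])
  i=4: ✓ (rhs at j=4)
  i=5: ✓ (rhs at j=5)
  i=6: ✓ (rhs at j=6)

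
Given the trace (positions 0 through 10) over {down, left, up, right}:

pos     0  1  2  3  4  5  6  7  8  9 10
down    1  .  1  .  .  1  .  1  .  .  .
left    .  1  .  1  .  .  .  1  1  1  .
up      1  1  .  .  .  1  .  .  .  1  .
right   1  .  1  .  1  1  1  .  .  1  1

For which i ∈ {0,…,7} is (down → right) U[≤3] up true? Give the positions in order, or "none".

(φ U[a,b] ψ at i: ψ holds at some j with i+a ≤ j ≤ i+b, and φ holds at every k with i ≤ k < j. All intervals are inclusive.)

Evaluate at each i in [0,7]:
  i=0: ✓ (rhs at j=0)
  i=1: ✓ (rhs at j=1)
  i=2: ✓ (rhs at j=5; lhs holds on [2,4])
  i=3: ✓ (rhs at j=5; lhs holds on [3,4])
  i=4: ✓ (rhs at j=5; lhs holds on [4,4])
  i=5: ✓ (rhs at j=5)
  i=6: ✗ (lhs fails at k=7 before rhs at j=9)
  i=7: ✗ (lhs fails at k=7 before rhs at j=9)

0, 1, 2, 3, 4, 5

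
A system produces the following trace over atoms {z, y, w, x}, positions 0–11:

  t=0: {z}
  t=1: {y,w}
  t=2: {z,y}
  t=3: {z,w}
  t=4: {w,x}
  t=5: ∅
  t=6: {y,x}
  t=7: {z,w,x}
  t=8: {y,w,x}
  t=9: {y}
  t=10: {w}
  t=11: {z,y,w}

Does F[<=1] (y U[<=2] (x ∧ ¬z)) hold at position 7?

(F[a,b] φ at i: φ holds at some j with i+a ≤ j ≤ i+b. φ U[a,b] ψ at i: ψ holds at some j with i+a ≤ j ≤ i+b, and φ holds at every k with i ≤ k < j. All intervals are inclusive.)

Check (y U[<=2] (x ∧ ¬z)) at each j in [7,8]:
  j=7: fails
  j=8: holds
Found at j=8 → formula holds.

Holds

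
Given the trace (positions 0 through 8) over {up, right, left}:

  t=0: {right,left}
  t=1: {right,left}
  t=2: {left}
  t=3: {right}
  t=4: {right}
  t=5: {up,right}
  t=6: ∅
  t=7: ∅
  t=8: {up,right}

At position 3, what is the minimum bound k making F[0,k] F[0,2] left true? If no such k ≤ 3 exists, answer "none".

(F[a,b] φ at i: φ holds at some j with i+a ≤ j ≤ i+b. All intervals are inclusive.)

Scan j = 3,4,… for F[0,2] left:
  j=3: fails
  j=4: fails
  j=5: fails
  j=6: fails
No j in [3,6] satisfies it → none.

none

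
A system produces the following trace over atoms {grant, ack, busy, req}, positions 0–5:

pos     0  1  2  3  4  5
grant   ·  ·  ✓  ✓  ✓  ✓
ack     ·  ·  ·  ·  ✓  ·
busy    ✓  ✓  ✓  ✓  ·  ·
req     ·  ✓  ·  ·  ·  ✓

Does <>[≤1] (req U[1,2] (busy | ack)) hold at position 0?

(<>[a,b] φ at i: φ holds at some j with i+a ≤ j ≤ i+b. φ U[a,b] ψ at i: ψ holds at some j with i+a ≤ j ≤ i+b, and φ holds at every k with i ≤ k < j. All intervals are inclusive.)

Check (req U[1,2] (busy | ack)) at each j in [0,1]:
  j=0: fails
  j=1: holds
Found at j=1 → formula holds.

Yes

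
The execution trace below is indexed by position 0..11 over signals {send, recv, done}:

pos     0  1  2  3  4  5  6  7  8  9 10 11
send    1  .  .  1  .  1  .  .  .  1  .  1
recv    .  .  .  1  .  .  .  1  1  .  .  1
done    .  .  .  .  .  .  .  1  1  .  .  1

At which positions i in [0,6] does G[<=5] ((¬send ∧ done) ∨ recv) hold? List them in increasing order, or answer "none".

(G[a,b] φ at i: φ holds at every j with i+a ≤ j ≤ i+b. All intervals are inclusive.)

Evaluate at each i in [0,6]:
  i=0: ✗ (fails at j=0)
  i=1: ✗ (fails at j=1)
  i=2: ✗ (fails at j=2)
  i=3: ✗ (fails at j=4)
  i=4: ✗ (fails at j=4)
  i=5: ✗ (fails at j=5)
  i=6: ✗ (fails at j=6)

none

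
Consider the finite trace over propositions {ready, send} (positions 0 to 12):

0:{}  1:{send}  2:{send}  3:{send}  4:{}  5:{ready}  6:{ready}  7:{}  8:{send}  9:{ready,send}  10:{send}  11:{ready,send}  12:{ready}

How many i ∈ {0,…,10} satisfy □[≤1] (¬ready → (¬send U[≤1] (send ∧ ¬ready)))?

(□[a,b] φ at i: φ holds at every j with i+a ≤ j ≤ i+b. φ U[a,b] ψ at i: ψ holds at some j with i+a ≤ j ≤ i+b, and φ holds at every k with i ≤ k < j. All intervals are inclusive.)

9

Evaluate at each i in [0,10]:
  i=0: ✓ (all of [0,1])
  i=1: ✓ (all of [1,2])
  i=2: ✓ (all of [2,3])
  i=3: ✗ (fails at j=4)
  i=4: ✗ (fails at j=4)
  i=5: ✓ (all of [5,6])
  i=6: ✓ (all of [6,7])
  i=7: ✓ (all of [7,8])
  i=8: ✓ (all of [8,9])
  i=9: ✓ (all of [9,10])
  i=10: ✓ (all of [10,11])
Positions where it holds: {0, 1, 2, 5, 6, 7, 8, 9, 10} → 9.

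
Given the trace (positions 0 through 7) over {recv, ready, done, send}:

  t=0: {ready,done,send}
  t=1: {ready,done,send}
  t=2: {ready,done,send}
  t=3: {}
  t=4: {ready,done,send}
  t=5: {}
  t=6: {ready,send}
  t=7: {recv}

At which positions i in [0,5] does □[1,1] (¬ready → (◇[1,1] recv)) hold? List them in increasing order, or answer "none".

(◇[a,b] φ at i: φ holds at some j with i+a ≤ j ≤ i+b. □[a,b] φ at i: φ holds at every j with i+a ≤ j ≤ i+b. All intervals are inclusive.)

0, 1, 3, 5

Evaluate at each i in [0,5]:
  i=0: ✓ (all of [1,1])
  i=1: ✓ (all of [2,2])
  i=2: ✗ (fails at j=3)
  i=3: ✓ (all of [4,4])
  i=4: ✗ (fails at j=5)
  i=5: ✓ (all of [6,6])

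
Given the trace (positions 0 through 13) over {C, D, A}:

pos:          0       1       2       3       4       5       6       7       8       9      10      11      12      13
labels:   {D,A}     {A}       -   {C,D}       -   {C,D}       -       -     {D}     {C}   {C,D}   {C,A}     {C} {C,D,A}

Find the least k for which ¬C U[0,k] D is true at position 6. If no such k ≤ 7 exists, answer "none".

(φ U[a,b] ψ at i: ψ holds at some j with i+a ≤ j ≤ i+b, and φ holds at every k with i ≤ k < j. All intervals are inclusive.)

Need earliest j ≥ 6 with D, and ¬C at every k in [6,j-1].
  j=6: rhs fails.
  j=7: rhs fails.
  j=8: rhs holds; lhs holds on [6,7]. k = 2.

2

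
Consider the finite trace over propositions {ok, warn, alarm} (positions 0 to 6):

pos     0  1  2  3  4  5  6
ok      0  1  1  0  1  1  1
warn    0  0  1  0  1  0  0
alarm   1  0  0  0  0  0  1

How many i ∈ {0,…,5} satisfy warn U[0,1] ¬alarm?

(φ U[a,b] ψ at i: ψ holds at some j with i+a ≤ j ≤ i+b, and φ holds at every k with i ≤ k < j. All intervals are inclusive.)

5

Evaluate at each i in [0,5]:
  i=0: ✗ (lhs fails at k=0 before rhs at j=1)
  i=1: ✓ (rhs at j=1)
  i=2: ✓ (rhs at j=2)
  i=3: ✓ (rhs at j=3)
  i=4: ✓ (rhs at j=4)
  i=5: ✓ (rhs at j=5)
Positions where it holds: {1, 2, 3, 4, 5} → 5.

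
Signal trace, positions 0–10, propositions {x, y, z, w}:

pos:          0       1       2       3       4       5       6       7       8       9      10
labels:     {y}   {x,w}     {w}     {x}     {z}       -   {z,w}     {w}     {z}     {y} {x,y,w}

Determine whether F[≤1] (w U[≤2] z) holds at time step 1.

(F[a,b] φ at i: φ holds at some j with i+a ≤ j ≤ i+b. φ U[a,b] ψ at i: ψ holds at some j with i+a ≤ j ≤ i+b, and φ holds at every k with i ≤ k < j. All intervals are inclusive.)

Check (w U[≤2] z) at each j in [1,2]:
  j=1: fails
  j=2: fails
No position in the window satisfies it → formula fails.

False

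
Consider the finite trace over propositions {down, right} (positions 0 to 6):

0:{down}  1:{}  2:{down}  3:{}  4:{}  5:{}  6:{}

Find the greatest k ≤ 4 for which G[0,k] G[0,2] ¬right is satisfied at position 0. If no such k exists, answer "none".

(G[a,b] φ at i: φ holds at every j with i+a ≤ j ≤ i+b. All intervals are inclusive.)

4

G[0,2] ¬right must hold from j=0 onward; find where it first fails.
  j=0: holds
  j=1: holds
  j=2: holds
  j=3: holds
  j=4: holds
Holds through j=4; largest k = 4.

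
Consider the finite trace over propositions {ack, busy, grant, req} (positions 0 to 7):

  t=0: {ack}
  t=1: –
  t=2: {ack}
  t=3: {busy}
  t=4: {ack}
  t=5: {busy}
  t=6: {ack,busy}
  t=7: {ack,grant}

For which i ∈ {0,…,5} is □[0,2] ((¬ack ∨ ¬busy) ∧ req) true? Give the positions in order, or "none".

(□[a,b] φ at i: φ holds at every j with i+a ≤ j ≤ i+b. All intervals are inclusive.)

Evaluate at each i in [0,5]:
  i=0: ✗ (fails at j=0)
  i=1: ✗ (fails at j=1)
  i=2: ✗ (fails at j=2)
  i=3: ✗ (fails at j=3)
  i=4: ✗ (fails at j=4)
  i=5: ✗ (fails at j=5)

none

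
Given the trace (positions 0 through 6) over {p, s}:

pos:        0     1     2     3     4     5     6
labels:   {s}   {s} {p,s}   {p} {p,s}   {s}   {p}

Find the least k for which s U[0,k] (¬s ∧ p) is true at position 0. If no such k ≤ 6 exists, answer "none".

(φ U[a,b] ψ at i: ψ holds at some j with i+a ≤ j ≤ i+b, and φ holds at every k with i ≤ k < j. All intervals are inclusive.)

Need earliest j ≥ 0 with (¬s ∧ p), and s at every k in [0,j-1].
  j=0: rhs fails.
  j=1: rhs fails.
  j=2: rhs fails.
  j=3: rhs holds; lhs holds on [0,2]. k = 3.

3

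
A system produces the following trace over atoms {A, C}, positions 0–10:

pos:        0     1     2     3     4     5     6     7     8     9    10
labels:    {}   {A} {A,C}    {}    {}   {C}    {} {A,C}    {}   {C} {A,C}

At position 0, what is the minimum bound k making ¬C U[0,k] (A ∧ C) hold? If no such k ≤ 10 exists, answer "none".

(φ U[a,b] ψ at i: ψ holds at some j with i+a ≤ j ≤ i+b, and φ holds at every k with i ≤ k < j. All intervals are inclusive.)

Need earliest j ≥ 0 with (A ∧ C), and ¬C at every k in [0,j-1].
  j=0: rhs fails.
  j=1: rhs fails.
  j=2: rhs holds; lhs holds on [0,1]. k = 2.

2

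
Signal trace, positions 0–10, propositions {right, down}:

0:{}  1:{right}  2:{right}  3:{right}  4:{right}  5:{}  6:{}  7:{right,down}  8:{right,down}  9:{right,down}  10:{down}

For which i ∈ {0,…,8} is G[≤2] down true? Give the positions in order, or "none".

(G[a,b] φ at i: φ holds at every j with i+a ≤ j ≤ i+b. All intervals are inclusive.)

Evaluate at each i in [0,8]:
  i=0: ✗ (fails at j=0)
  i=1: ✗ (fails at j=1)
  i=2: ✗ (fails at j=2)
  i=3: ✗ (fails at j=3)
  i=4: ✗ (fails at j=4)
  i=5: ✗ (fails at j=5)
  i=6: ✗ (fails at j=6)
  i=7: ✓ (all of [7,9])
  i=8: ✓ (all of [8,10])

7, 8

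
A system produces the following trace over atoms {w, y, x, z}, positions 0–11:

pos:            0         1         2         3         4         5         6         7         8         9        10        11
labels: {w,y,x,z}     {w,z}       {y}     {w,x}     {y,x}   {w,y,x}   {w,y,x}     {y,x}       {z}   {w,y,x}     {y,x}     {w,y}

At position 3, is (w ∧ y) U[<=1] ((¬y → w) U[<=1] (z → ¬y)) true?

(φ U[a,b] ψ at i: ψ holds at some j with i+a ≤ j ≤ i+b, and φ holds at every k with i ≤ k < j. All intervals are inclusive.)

Need some j in [3,4] with ((¬y → w) U[<=1] (z → ¬y)), and (w ∧ y) at every k in [3,j-1].
  j=3: ((¬y → w) U[<=1] (z → ¬y)) holds; no prefix to check → satisfied.

Holds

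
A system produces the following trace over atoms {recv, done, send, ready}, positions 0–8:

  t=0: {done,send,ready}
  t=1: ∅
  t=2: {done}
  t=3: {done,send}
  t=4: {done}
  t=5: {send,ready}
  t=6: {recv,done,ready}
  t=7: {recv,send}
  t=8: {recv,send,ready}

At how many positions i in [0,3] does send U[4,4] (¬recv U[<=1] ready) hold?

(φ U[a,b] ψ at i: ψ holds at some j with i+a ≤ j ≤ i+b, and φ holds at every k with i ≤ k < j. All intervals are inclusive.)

0

Evaluate at each i in [0,3]:
  i=0: ✗ (lhs fails at k=1 before rhs at j=4)
  i=1: ✗ (lhs fails at k=1 before rhs at j=5)
  i=2: ✗ (lhs fails at k=2 before rhs at j=6)
  i=3: ✗ (no rhs in [7,7])
Positions where it holds: {} → 0.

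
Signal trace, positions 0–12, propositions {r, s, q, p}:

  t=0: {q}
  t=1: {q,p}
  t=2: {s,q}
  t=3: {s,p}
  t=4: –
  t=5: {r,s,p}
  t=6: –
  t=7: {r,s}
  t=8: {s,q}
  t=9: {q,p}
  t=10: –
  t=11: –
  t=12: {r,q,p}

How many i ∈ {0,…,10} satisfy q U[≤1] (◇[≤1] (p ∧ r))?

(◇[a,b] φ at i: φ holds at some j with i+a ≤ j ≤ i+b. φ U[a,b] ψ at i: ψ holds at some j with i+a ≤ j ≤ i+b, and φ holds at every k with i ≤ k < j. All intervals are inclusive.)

2

Evaluate at each i in [0,10]:
  i=0: ✗ (no rhs in [0,1])
  i=1: ✗ (no rhs in [1,2])
  i=2: ✗ (no rhs in [2,3])
  i=3: ✗ (lhs fails at k=3 before rhs at j=4)
  i=4: ✓ (rhs at j=4)
  i=5: ✓ (rhs at j=5)
  i=6: ✗ (no rhs in [6,7])
  i=7: ✗ (no rhs in [7,8])
  i=8: ✗ (no rhs in [8,9])
  i=9: ✗ (no rhs in [9,10])
  i=10: ✗ (lhs fails at k=10 before rhs at j=11)
Positions where it holds: {4, 5} → 2.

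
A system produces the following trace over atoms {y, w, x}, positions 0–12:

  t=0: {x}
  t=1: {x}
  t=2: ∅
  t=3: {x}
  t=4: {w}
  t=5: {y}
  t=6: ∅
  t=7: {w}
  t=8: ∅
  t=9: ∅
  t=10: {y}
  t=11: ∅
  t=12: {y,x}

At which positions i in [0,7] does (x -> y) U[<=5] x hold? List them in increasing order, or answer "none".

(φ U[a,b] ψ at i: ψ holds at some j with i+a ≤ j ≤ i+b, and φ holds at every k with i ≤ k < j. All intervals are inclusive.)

Evaluate at each i in [0,7]:
  i=0: ✓ (rhs at j=0)
  i=1: ✓ (rhs at j=1)
  i=2: ✓ (rhs at j=3; lhs holds on [2,2])
  i=3: ✓ (rhs at j=3)
  i=4: ✗ (no rhs in [4,9])
  i=5: ✗ (no rhs in [5,10])
  i=6: ✗ (no rhs in [6,11])
  i=7: ✓ (rhs at j=12; lhs holds on [7,11])

0, 1, 2, 3, 7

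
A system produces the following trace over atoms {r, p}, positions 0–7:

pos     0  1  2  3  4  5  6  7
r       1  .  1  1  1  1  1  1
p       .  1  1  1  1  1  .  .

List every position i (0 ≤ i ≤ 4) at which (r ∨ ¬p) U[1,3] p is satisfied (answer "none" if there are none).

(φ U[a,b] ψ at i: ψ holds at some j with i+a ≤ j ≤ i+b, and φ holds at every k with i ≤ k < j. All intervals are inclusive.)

0, 2, 3, 4

Evaluate at each i in [0,4]:
  i=0: ✓ (rhs at j=1; lhs holds on [0,0])
  i=1: ✗ (lhs fails at k=1 before rhs at j=2)
  i=2: ✓ (rhs at j=3; lhs holds on [2,2])
  i=3: ✓ (rhs at j=4; lhs holds on [3,3])
  i=4: ✓ (rhs at j=5; lhs holds on [4,4])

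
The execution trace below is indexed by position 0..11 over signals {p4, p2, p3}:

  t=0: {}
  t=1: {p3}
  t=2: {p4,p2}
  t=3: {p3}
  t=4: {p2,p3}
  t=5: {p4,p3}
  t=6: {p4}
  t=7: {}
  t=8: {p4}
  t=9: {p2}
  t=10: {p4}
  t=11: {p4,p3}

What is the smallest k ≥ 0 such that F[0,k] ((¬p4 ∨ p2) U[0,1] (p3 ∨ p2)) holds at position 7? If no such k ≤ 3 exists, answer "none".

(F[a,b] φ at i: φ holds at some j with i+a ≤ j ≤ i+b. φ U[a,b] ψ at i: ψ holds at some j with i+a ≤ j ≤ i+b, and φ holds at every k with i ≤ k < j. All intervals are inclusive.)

2

Scan j = 7,8,… for ((¬p4 ∨ p2) U[0,1] (p3 ∨ p2)):
  j=7: fails
  j=8: fails
  j=9: holds
First hit at j=9, so smallest k = 9-7 = 2.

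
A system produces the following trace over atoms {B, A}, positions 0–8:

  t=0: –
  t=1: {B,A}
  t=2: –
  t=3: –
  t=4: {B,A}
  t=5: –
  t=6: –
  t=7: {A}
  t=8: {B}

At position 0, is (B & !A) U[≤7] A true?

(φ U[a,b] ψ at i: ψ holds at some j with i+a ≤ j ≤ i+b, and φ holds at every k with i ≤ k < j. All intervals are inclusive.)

No

Need some j in [0,7] with A, and (B & !A) at every k in [0,j-1].
  j=0: A false.
  j=1: A holds, but (B & !A) fails at k=0 → not this j.
  j=2: A false.
  j=3: A false.
  j=4: A holds, but (B & !A) fails at k=0 → not this j.
  j=5: A false.
  j=6: A false.
  j=7: A holds, but (B & !A) fails at k=0 → not this j.
No j in the window works → until fails.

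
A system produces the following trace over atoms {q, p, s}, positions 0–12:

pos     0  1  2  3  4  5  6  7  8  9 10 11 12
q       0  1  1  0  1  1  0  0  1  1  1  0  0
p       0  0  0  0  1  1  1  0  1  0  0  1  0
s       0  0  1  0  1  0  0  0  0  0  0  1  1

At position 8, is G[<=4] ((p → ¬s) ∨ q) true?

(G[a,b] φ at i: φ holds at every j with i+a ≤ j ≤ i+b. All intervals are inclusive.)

No

Check ((p → ¬s) ∨ q) at every j in [8,12]:
  j=8: true
  j=9: true
  j=10: true
  j=11: false
  j=12: true
Fails at j=11 → formula fails.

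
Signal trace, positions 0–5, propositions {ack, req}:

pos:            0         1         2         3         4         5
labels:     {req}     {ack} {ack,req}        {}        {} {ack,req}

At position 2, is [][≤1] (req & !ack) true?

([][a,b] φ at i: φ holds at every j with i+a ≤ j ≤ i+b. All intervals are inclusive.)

Check (req & !ack) at every j in [2,3]:
  j=2: false
  j=3: false
Fails at j=2 → formula fails.

No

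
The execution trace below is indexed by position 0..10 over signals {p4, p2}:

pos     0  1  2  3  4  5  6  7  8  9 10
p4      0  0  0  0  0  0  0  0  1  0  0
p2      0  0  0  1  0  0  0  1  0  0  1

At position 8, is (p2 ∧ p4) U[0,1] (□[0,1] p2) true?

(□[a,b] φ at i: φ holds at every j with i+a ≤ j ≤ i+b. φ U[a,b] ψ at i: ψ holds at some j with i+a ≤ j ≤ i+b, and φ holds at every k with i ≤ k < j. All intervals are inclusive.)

No

Need some j in [8,9] with □[0,1] p2, and (p2 ∧ p4) at every k in [8,j-1].
  j=8: □[0,1] p2 — fails at 8.
  j=9: □[0,1] p2 — fails at 9.
No j in the window works → until fails.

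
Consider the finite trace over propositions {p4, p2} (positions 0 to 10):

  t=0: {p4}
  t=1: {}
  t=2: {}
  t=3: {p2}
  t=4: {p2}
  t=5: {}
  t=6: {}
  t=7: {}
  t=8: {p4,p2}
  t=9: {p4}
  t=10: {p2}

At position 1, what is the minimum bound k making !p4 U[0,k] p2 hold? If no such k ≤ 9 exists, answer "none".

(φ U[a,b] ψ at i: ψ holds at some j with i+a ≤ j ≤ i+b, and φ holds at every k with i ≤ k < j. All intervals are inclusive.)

2

Need earliest j ≥ 1 with p2, and !p4 at every k in [1,j-1].
  j=1: rhs fails.
  j=2: rhs fails.
  j=3: rhs holds; lhs holds on [1,2]. k = 2.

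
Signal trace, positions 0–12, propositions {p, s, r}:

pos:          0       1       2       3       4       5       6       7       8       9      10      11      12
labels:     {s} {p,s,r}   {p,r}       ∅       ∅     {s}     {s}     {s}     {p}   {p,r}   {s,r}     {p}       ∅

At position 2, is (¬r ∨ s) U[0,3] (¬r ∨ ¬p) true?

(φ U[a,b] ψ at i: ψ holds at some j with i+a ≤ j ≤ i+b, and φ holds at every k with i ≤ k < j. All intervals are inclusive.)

Need some j in [2,5] with (¬r ∨ ¬p), and (¬r ∨ s) at every k in [2,j-1].
  j=2: (¬r ∨ ¬p) false.
  j=3: (¬r ∨ ¬p) holds, but (¬r ∨ s) fails at k=2 → not this j.
  j=4: (¬r ∨ ¬p) holds, but (¬r ∨ s) fails at k=2 → not this j.
  j=5: (¬r ∨ ¬p) holds, but (¬r ∨ s) fails at k=2 → not this j.
No j in the window works → until fails.

False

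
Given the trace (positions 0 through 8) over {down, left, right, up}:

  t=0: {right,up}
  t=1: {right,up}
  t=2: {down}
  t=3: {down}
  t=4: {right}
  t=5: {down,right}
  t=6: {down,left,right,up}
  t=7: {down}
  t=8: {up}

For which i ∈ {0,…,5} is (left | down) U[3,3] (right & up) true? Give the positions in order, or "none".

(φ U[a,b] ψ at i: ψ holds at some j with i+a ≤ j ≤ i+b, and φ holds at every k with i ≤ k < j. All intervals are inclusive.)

Evaluate at each i in [0,5]:
  i=0: ✗ (no rhs in [3,3])
  i=1: ✗ (no rhs in [4,4])
  i=2: ✗ (no rhs in [5,5])
  i=3: ✗ (lhs fails at k=4 before rhs at j=6)
  i=4: ✗ (no rhs in [7,7])
  i=5: ✗ (no rhs in [8,8])

none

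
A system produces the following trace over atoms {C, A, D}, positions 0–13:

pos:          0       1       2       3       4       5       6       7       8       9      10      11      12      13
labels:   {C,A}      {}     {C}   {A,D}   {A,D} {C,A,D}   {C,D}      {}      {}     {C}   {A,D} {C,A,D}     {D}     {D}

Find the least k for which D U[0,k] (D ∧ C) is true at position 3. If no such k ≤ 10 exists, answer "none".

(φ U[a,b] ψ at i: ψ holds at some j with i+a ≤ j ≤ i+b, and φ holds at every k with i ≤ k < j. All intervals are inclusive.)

Need earliest j ≥ 3 with (D ∧ C), and D at every k in [3,j-1].
  j=3: rhs fails.
  j=4: rhs fails.
  j=5: rhs holds; lhs holds on [3,4]. k = 2.

2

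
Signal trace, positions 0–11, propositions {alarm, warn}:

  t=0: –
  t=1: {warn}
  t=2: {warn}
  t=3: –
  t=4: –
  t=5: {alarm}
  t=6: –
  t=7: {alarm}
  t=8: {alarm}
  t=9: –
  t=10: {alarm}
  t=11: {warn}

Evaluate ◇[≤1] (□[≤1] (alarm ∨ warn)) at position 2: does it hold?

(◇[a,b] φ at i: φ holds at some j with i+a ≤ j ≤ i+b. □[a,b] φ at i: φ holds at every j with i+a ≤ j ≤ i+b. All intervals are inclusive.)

No

Check □[≤1] (alarm ∨ warn) at each j in [2,3]:
  j=2: fails at 3
  j=3: fails at 3
No position in the window satisfies it → formula fails.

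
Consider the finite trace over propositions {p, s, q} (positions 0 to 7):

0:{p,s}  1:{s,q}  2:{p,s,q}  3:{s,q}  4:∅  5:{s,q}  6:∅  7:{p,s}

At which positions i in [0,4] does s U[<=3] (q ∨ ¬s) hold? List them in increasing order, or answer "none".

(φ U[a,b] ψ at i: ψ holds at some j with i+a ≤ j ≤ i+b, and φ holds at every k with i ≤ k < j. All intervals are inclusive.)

0, 1, 2, 3, 4

Evaluate at each i in [0,4]:
  i=0: ✓ (rhs at j=1; lhs holds on [0,0])
  i=1: ✓ (rhs at j=1)
  i=2: ✓ (rhs at j=2)
  i=3: ✓ (rhs at j=3)
  i=4: ✓ (rhs at j=4)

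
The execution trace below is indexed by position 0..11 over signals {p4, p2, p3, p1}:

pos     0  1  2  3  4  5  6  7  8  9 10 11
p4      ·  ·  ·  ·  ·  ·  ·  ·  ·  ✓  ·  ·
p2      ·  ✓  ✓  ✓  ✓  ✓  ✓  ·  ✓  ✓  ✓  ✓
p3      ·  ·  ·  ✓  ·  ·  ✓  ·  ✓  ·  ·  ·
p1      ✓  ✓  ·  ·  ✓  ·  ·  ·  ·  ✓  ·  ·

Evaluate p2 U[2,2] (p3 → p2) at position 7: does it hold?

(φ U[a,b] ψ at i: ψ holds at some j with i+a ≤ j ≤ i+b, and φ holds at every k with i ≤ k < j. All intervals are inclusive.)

False

Need some j in [9,9] with (p3 → p2), and p2 at every k in [7,j-1].
  j=9: (p3 → p2) holds, but p2 fails at k=7 → not this j.
No j in the window works → until fails.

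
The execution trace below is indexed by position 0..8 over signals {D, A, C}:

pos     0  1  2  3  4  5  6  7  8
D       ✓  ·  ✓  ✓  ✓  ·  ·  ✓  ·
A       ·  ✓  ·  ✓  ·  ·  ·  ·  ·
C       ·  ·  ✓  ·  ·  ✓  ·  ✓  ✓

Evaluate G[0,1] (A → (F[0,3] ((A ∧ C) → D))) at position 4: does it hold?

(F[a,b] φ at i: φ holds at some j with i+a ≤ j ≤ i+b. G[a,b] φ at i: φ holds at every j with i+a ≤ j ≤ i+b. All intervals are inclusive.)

Check (A → (F[0,3] ((A ∧ C) → D))) at every j in [4,5]:
  j=4: antecedent false → ✓
  j=5: antecedent false → ✓
All positions satisfy it → formula holds.

Yes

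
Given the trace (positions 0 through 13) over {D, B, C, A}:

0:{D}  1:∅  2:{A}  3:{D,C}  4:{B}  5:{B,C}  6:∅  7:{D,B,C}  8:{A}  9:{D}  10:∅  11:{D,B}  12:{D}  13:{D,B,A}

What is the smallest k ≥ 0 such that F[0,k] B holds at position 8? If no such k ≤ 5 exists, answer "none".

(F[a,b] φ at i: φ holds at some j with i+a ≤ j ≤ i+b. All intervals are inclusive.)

Scan j = 8,9,… for B:
  j=8: fails
  j=9: fails
  j=10: fails
  j=11: holds
First hit at j=11, so smallest k = 11-8 = 3.

3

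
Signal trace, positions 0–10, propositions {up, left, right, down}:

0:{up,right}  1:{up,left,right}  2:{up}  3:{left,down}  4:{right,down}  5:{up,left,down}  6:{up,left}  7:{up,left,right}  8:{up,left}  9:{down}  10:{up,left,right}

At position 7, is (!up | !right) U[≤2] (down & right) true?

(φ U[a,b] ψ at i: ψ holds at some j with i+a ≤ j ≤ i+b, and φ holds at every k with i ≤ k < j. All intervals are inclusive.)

No

Need some j in [7,9] with (down & right), and (!up | !right) at every k in [7,j-1].
  j=7: (down & right) false.
  j=8: (down & right) false.
  j=9: (down & right) false.
No j in the window works → until fails.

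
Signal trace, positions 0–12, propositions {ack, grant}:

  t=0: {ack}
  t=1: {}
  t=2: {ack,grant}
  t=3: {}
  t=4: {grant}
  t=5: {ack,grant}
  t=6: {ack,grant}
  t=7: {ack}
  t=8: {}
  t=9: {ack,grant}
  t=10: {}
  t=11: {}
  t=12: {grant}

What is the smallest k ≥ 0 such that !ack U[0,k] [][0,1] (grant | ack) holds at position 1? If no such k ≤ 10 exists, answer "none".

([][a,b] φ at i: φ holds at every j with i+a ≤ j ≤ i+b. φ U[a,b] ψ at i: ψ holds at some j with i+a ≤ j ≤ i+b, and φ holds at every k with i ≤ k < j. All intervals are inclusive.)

none

Need earliest j ≥ 1 with [][0,1] (grant | ack), and !ack at every k in [1,j-1].
  j=1: rhs fails.
  j=2: rhs fails.
  j=3: rhs fails.
  j=4: rhs holds but lhs fails at k=2.
  j=5: rhs holds but lhs fails at k=2.
  j=6: rhs holds but lhs fails at k=2.
  j=7: rhs fails.
  j=8: rhs fails.
  j=9: rhs fails.
  j=10: rhs fails.
  j=11: rhs fails.
No witness within the range → none.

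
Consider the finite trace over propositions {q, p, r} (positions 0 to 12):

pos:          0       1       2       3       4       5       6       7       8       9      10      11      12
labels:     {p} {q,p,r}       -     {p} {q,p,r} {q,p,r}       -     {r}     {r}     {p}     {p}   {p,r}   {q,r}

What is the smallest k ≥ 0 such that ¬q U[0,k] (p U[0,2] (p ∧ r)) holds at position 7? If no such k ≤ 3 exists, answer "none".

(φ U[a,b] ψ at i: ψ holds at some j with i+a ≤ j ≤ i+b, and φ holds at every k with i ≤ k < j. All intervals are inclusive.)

2

Need earliest j ≥ 7 with (p U[0,2] (p ∧ r)), and ¬q at every k in [7,j-1].
  j=7: rhs fails.
  j=8: rhs fails.
  j=9: rhs holds; lhs holds on [7,8]. k = 2.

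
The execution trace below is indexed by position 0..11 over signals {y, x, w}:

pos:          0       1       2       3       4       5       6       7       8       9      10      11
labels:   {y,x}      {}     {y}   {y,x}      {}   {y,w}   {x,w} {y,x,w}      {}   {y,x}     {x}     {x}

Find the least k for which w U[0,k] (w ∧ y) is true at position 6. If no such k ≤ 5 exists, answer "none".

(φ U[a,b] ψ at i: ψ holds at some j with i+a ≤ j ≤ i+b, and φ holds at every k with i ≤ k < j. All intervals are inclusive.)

Need earliest j ≥ 6 with (w ∧ y), and w at every k in [6,j-1].
  j=6: rhs fails.
  j=7: rhs holds; lhs holds on [6,6]. k = 1.

1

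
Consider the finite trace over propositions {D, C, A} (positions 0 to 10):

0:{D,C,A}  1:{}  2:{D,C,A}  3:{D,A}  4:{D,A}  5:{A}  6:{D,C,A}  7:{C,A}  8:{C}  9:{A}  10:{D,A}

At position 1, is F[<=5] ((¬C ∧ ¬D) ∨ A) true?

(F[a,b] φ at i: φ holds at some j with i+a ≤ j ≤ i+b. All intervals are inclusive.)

True

Check ((¬C ∧ ¬D) ∨ A) at each j in [1,6]:
  j=1: true
  j=2: true
  j=3: true
  j=4: true
  j=5: true
  j=6: true
Found at j=1 → formula holds.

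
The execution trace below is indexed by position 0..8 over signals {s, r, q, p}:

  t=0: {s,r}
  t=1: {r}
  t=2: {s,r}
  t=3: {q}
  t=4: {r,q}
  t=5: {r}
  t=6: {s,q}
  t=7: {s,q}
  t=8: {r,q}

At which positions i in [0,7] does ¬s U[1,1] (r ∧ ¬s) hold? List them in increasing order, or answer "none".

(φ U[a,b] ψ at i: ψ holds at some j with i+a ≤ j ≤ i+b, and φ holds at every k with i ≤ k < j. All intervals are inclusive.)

Evaluate at each i in [0,7]:
  i=0: ✗ (lhs fails at k=0 before rhs at j=1)
  i=1: ✗ (no rhs in [2,2])
  i=2: ✗ (no rhs in [3,3])
  i=3: ✓ (rhs at j=4; lhs holds on [3,3])
  i=4: ✓ (rhs at j=5; lhs holds on [4,4])
  i=5: ✗ (no rhs in [6,6])
  i=6: ✗ (no rhs in [7,7])
  i=7: ✗ (lhs fails at k=7 before rhs at j=8)

3, 4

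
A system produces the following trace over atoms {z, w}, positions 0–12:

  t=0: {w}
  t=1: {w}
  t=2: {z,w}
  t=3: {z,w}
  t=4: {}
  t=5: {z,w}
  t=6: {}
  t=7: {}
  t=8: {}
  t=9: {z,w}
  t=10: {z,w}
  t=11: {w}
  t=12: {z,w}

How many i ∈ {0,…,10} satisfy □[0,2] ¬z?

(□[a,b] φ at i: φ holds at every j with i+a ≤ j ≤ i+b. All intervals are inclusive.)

Evaluate at each i in [0,10]:
  i=0: ✗ (fails at j=2)
  i=1: ✗ (fails at j=2)
  i=2: ✗ (fails at j=2)
  i=3: ✗ (fails at j=3)
  i=4: ✗ (fails at j=5)
  i=5: ✗ (fails at j=5)
  i=6: ✓ (all of [6,8])
  i=7: ✗ (fails at j=9)
  i=8: ✗ (fails at j=9)
  i=9: ✗ (fails at j=9)
  i=10: ✗ (fails at j=10)
Positions where it holds: {6} → 1.

1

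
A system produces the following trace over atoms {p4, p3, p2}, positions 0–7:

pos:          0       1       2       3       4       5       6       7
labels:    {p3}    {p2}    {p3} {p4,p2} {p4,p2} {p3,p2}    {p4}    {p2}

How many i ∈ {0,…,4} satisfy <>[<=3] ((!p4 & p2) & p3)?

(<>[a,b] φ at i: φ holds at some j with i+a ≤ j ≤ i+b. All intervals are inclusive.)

Evaluate at each i in [0,4]:
  i=0: ✗ (none in [0,3])
  i=1: ✗ (none in [1,4])
  i=2: ✓ (witness j=5)
  i=3: ✓ (witness j=5)
  i=4: ✓ (witness j=5)
Positions where it holds: {2, 3, 4} → 3.

3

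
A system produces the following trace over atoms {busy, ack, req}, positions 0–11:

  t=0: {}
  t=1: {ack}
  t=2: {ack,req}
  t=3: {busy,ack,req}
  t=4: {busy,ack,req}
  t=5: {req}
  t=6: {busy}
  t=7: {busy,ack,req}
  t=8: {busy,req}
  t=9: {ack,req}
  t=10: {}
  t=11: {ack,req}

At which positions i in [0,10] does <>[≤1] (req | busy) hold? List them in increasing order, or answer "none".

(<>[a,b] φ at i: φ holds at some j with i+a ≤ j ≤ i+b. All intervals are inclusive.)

Evaluate at each i in [0,10]:
  i=0: ✗ (none in [0,1])
  i=1: ✓ (witness j=2)
  i=2: ✓ (witness j=2)
  i=3: ✓ (witness j=3)
  i=4: ✓ (witness j=4)
  i=5: ✓ (witness j=5)
  i=6: ✓ (witness j=6)
  i=7: ✓ (witness j=7)
  i=8: ✓ (witness j=8)
  i=9: ✓ (witness j=9)
  i=10: ✓ (witness j=11)

1, 2, 3, 4, 5, 6, 7, 8, 9, 10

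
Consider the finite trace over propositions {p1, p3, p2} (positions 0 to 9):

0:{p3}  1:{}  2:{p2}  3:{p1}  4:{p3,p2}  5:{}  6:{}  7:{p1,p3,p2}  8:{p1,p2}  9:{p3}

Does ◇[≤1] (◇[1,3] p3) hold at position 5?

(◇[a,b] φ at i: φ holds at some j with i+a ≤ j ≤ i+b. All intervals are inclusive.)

Check ◇[1,3] p3 at each j in [5,6]:
  j=5: holds (witness at 7)
  j=6: holds (witness at 7)
Found at j=5 → formula holds.

True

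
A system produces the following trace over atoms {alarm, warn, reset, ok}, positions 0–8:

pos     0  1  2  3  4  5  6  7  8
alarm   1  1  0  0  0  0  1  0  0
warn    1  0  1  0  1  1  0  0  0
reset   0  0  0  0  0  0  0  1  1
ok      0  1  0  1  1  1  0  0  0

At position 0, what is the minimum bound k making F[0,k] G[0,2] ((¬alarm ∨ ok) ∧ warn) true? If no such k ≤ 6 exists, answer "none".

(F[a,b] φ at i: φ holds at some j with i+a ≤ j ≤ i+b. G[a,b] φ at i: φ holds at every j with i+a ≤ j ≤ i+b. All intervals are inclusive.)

none

Scan j = 0,1,… for G[0,2] ((¬alarm ∨ ok) ∧ warn):
  j=0: fails
  j=1: fails
  j=2: fails
  j=3: fails
  j=4: fails
  j=5: fails
  j=6: fails
No j in [0,6] satisfies it → none.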